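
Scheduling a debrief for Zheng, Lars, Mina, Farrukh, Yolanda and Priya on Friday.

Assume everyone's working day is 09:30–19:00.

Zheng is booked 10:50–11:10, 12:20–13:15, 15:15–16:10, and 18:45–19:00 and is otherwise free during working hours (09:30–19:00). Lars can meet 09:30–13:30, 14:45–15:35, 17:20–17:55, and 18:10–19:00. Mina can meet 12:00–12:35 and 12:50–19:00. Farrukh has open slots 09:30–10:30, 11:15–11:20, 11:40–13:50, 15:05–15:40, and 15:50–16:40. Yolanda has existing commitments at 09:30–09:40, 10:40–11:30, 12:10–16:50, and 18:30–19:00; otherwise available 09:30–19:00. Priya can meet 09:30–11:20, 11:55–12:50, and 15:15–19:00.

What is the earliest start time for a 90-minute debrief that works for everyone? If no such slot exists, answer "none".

Zheng free within 09:30–19:00: 09:30–10:50, 11:10–12:20, 13:15–15:15, 16:10–18:45.
Yolanda free within 09:30–19:00: 09:40–10:40, 11:30–12:10, 16:50–18:30.
Zheng ∩ Lars: 09:30–10:50, 11:10–12:20, 13:15–13:30, 14:45–15:15, 17:20–17:55, 18:10–18:45.
Zheng ∩ Lars ∩ Mina: 12:00–12:20, 13:15–13:30, 14:45–15:15, 17:20–17:55, 18:10–18:45.
Zheng ∩ Lars ∩ Mina ∩ Farrukh: 12:00–12:20, 13:15–13:30, 15:05–15:15.
Zheng ∩ Lars ∩ Mina ∩ Farrukh ∩ Yolanda: 12:00–12:10.
Zheng ∩ Lars ∩ Mina ∩ Farrukh ∩ Yolanda ∩ Priya: 12:00–12:10.
Windows ≥ 90 min: (none).

none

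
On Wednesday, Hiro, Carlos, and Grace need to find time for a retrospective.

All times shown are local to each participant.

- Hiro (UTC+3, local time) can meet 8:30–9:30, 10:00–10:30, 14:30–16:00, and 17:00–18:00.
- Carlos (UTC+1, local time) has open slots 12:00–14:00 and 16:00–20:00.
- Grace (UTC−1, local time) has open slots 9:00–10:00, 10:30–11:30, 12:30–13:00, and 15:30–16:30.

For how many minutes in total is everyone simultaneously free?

60 minutes

Hiro → UTC: 05:30–06:30, 07:00–07:30, 11:30–13:00, 14:00–15:00.
Carlos → UTC: 11:00–13:00, 15:00–19:00.
Grace → UTC: 10:00–11:00, 11:30–12:30, 13:30–14:00, 16:30–17:30.
Hiro ∩ Carlos: 11:30–13:00.
Hiro ∩ Carlos ∩ Grace: 11:30–12:30.
Total common minutes: 60.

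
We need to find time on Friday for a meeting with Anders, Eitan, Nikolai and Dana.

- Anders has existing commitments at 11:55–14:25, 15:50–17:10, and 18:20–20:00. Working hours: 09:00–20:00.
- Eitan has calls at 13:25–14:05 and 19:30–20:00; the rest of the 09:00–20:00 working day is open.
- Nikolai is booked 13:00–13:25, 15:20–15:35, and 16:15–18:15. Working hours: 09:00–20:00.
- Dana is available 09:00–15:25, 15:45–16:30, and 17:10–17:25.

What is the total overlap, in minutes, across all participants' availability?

235 minutes

Anders free within 09:00–20:00: 09:00–11:55, 14:25–15:50, 17:10–18:20.
Eitan free within 09:00–20:00: 09:00–13:25, 14:05–19:30.
Nikolai free within 09:00–20:00: 09:00–13:00, 13:25–15:20, 15:35–16:15, 18:15–20:00.
Anders ∩ Eitan: 09:00–11:55, 14:25–15:50, 17:10–18:20.
Anders ∩ Eitan ∩ Nikolai: 09:00–11:55, 14:25–15:20, 15:35–15:50, 18:15–18:20.
Anders ∩ Eitan ∩ Nikolai ∩ Dana: 09:00–11:55, 14:25–15:20, 15:45–15:50.
Total common minutes: 175 + 55 + 5 = 235.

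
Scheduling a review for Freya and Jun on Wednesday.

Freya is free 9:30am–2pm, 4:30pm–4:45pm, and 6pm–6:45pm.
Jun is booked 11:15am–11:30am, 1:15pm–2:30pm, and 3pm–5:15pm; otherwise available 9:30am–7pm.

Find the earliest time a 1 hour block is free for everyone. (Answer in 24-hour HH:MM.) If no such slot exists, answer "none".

09:30

Jun free within 09:30–19:00: 09:30–11:15, 11:30–13:15, 14:30–15:00, 17:15–19:00.
Freya ∩ Jun: 09:30–11:15, 11:30–13:15, 18:00–18:45.
Windows ≥ 60 min: 09:30–11:15, 11:30–13:15.
Earliest such window starts at 09:30.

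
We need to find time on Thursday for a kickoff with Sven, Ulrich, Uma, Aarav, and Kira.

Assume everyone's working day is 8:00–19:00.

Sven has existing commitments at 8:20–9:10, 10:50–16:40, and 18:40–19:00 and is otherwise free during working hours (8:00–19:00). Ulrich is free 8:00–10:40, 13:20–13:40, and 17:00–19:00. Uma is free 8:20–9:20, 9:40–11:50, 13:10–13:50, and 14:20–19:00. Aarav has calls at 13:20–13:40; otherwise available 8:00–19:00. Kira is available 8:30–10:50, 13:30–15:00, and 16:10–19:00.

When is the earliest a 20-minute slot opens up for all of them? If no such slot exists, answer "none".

Sven free within 08:00–19:00: 08:00–08:20, 09:10–10:50, 16:40–18:40.
Aarav free within 08:00–19:00: 08:00–13:20, 13:40–19:00.
Sven ∩ Ulrich: 08:00–08:20, 09:10–10:40, 17:00–18:40.
Sven ∩ Ulrich ∩ Uma: 09:10–09:20, 09:40–10:40, 17:00–18:40.
Sven ∩ Ulrich ∩ Uma ∩ Aarav: 09:10–09:20, 09:40–10:40, 17:00–18:40.
Sven ∩ Ulrich ∩ Uma ∩ Aarav ∩ Kira: 09:10–09:20, 09:40–10:40, 17:00–18:40.
Windows ≥ 20 min: 09:40–10:40, 17:00–18:40.
Earliest such window starts at 09:40.

09:40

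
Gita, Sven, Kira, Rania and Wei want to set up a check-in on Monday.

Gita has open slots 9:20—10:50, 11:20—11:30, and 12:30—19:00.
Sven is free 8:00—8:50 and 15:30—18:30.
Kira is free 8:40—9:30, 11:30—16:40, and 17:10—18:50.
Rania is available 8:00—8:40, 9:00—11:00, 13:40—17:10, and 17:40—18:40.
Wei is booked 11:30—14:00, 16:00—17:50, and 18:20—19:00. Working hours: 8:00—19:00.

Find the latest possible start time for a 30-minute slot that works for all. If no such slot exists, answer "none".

Wei free within 08:00–19:00: 08:00–11:30, 14:00–16:00, 17:50–18:20.
Gita ∩ Sven: 15:30–18:30.
Gita ∩ Sven ∩ Kira: 15:30–16:40, 17:10–18:30.
Gita ∩ Sven ∩ Kira ∩ Rania: 15:30–16:40, 17:40–18:30.
Gita ∩ Sven ∩ Kira ∩ Rania ∩ Wei: 15:30–16:00, 17:50–18:20.
Windows ≥ 30 min: 15:30–16:00, 17:50–18:20.
Latest start in the last window 17:50–18:20 is 18:20 − 30 min = 17:50.

17:50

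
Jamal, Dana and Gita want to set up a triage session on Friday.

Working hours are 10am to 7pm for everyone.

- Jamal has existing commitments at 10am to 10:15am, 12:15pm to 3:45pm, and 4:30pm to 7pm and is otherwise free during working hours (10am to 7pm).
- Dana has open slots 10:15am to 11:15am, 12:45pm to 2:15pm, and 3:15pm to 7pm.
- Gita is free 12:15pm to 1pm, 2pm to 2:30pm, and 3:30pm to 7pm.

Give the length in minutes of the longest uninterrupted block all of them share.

45 minutes

Jamal free within 10:00–19:00: 10:15–12:15, 15:45–16:30.
Jamal ∩ Dana: 10:15–11:15, 15:45–16:30.
Jamal ∩ Dana ∩ Gita: 15:45–16:30.
Single common window of 45 minutes.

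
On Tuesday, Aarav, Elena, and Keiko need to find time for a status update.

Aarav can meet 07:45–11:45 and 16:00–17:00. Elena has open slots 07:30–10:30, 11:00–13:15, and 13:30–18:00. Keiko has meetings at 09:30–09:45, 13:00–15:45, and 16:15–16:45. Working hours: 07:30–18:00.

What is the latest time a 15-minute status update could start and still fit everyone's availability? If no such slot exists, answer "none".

Keiko free within 07:30–18:00: 07:30–09:30, 09:45–13:00, 15:45–16:15, 16:45–18:00.
Aarav ∩ Elena: 07:45–10:30, 11:00–11:45, 16:00–17:00.
Aarav ∩ Elena ∩ Keiko: 07:45–09:30, 09:45–10:30, 11:00–11:45, 16:00–16:15, 16:45–17:00.
Windows ≥ 15 min: 07:45–09:30, 09:45–10:30, 11:00–11:45, 16:00–16:15, 16:45–17:00.
Latest start in the last window 16:45–17:00 is 17:00 − 15 min = 16:45.

16:45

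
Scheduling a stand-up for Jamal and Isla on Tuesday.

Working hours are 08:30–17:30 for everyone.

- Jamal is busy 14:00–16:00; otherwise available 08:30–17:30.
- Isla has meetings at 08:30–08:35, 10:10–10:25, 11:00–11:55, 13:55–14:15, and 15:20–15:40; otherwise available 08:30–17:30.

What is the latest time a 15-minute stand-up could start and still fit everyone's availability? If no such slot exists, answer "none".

Jamal free within 08:30–17:30: 08:30–14:00, 16:00–17:30.
Isla free within 08:30–17:30: 08:35–10:10, 10:25–11:00, 11:55–13:55, 14:15–15:20, 15:40–17:30.
Jamal ∩ Isla: 08:35–10:10, 10:25–11:00, 11:55–13:55, 16:00–17:30.
Windows ≥ 15 min: 08:35–10:10, 10:25–11:00, 11:55–13:55, 16:00–17:30.
Latest start in the last window 16:00–17:30 is 17:30 − 15 min = 17:15.

17:15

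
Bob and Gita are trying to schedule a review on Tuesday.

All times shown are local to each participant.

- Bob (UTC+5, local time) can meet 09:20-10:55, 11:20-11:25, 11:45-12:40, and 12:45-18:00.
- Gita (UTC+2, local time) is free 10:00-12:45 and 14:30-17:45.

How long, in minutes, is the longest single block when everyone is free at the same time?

165 minutes

Bob → UTC: 04:20–05:55, 06:20–06:25, 06:45–07:40, 07:45–13:00.
Gita → UTC: 08:00–10:45, 12:30–15:45.
Bob ∩ Gita: 08:00–10:45, 12:30–13:00.
Common window lengths: 165, 30 min; longest is 165.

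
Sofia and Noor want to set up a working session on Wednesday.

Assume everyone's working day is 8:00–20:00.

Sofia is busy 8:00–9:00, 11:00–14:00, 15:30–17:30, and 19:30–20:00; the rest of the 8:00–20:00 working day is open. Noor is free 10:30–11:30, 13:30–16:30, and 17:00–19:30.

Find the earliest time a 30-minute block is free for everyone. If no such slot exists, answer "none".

Sofia free within 08:00–20:00: 09:00–11:00, 14:00–15:30, 17:30–19:30.
Sofia ∩ Noor: 10:30–11:00, 14:00–15:30, 17:30–19:30.
Windows ≥ 30 min: 10:30–11:00, 14:00–15:30, 17:30–19:30.
Earliest such window starts at 10:30.

10:30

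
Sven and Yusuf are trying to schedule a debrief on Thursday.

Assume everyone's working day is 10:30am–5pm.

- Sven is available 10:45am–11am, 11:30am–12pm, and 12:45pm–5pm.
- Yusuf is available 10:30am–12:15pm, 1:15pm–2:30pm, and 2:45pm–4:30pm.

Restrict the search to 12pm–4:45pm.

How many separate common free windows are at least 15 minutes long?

Sven ∩ Yusuf: 10:45–11:00, 11:30–12:00, 13:15–14:30, 14:45–16:30.
Restricted to 12:00–16:45: 13:15–14:30, 14:45–16:30.
Windows ≥ 15 min: 13:15–14:30, 14:45–16:30.
That's 2 windows.

2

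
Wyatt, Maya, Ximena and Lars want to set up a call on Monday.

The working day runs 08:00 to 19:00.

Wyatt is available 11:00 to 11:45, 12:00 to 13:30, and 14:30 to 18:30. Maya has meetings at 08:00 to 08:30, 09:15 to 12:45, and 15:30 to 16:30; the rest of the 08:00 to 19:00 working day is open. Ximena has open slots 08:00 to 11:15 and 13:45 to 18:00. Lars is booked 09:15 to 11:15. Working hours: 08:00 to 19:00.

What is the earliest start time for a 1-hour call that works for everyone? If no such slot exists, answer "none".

14:30

Maya free within 08:00–19:00: 08:30–09:15, 12:45–15:30, 16:30–19:00.
Lars free within 08:00–19:00: 08:00–09:15, 11:15–19:00.
Wyatt ∩ Maya: 12:45–13:30, 14:30–15:30, 16:30–18:30.
Wyatt ∩ Maya ∩ Ximena: 14:30–15:30, 16:30–18:00.
Wyatt ∩ Maya ∩ Ximena ∩ Lars: 14:30–15:30, 16:30–18:00.
Windows ≥ 60 min: 14:30–15:30, 16:30–18:00.
Earliest such window starts at 14:30.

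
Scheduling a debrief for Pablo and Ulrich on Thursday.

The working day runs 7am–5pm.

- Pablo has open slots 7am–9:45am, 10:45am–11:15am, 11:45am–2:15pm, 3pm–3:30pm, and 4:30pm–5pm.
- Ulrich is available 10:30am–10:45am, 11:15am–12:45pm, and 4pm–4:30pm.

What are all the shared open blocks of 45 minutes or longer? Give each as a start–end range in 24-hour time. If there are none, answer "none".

Pablo ∩ Ulrich: 11:45–12:45.
Windows ≥ 45 min: 11:45–12:45.

11:45–12:45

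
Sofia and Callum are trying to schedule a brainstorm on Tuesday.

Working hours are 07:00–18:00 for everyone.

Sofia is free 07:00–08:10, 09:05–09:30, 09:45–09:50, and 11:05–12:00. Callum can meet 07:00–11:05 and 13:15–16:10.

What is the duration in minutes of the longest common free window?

70 minutes

Sofia ∩ Callum: 07:00–08:10, 09:05–09:30, 09:45–09:50.
Common window lengths: 70, 25, 5 min; longest is 70.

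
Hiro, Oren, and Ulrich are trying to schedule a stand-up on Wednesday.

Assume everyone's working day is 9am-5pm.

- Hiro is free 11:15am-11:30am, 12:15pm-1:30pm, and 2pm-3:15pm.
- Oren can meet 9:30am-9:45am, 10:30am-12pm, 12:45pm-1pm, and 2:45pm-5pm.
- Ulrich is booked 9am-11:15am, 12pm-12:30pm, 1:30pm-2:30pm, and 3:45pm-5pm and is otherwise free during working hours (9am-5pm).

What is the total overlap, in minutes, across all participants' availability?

60 minutes

Ulrich free within 09:00–17:00: 11:15–12:00, 12:30–13:30, 14:30–15:45.
Hiro ∩ Oren: 11:15–11:30, 12:45–13:00, 14:45–15:15.
Hiro ∩ Oren ∩ Ulrich: 11:15–11:30, 12:45–13:00, 14:45–15:15.
Total common minutes: 15 + 15 + 30 = 60.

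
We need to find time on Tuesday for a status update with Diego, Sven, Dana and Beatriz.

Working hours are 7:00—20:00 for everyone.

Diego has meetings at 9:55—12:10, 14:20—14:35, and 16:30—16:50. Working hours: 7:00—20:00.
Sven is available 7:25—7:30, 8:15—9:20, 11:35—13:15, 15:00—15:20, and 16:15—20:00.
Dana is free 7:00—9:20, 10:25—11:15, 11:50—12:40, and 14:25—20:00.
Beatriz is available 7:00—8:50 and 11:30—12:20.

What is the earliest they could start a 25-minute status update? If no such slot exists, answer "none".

Diego free within 07:00–20:00: 07:00–09:55, 12:10–14:20, 14:35–16:30, 16:50–20:00.
Diego ∩ Sven: 07:25–07:30, 08:15–09:20, 12:10–13:15, 15:00–15:20, 16:15–16:30, 16:50–20:00.
Diego ∩ Sven ∩ Dana: 07:25–07:30, 08:15–09:20, 12:10–12:40, 15:00–15:20, 16:15–16:30, 16:50–20:00.
Diego ∩ Sven ∩ Dana ∩ Beatriz: 07:25–07:30, 08:15–08:50, 12:10–12:20.
Windows ≥ 25 min: 08:15–08:50.
Earliest such window starts at 08:15.

08:15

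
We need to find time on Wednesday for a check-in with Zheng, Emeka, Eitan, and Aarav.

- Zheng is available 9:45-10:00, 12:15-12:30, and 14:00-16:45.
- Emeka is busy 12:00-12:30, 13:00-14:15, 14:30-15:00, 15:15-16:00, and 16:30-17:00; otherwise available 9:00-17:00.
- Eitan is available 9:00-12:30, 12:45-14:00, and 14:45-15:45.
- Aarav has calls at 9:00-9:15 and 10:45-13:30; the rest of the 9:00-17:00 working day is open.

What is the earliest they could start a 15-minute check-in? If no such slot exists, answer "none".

Emeka free within 09:00–17:00: 09:00–12:00, 12:30–13:00, 14:15–14:30, 15:00–15:15, 16:00–16:30.
Aarav free within 09:00–17:00: 09:15–10:45, 13:30–17:00.
Zheng ∩ Emeka: 09:45–10:00, 14:15–14:30, 15:00–15:15, 16:00–16:30.
Zheng ∩ Emeka ∩ Eitan: 09:45–10:00, 15:00–15:15.
Zheng ∩ Emeka ∩ Eitan ∩ Aarav: 09:45–10:00, 15:00–15:15.
Windows ≥ 15 min: 09:45–10:00, 15:00–15:15.
Earliest such window starts at 09:45.

09:45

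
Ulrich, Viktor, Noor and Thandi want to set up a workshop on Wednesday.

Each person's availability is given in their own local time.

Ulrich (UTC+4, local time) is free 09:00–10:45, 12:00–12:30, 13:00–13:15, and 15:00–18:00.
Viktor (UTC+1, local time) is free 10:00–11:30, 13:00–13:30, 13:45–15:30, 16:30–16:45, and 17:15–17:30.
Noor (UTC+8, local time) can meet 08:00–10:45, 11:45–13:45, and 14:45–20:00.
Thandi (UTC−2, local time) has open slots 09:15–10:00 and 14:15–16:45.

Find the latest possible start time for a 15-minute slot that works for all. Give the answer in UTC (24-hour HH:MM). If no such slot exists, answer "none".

Ulrich → UTC: 05:00–06:45, 08:00–08:30, 09:00–09:15, 11:00–14:00.
Viktor → UTC: 09:00–10:30, 12:00–12:30, 12:45–14:30, 15:30–15:45, 16:15–16:30.
Noor → UTC: 00:00–02:45, 03:45–05:45, 06:45–12:00.
Thandi → UTC: 11:15–12:00, 16:15–18:45.
Ulrich ∩ Viktor: 09:00–09:15, 12:00–12:30, 12:45–14:00.
Ulrich ∩ Viktor ∩ Noor: 09:00–09:15.
Ulrich ∩ Viktor ∩ Noor ∩ Thandi: (none).
Windows ≥ 15 min: (none).

none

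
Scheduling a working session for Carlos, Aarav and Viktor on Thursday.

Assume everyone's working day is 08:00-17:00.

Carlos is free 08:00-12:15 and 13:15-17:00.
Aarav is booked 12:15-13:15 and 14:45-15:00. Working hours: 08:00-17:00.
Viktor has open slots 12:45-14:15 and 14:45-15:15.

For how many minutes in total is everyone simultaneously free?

75 minutes

Aarav free within 08:00–17:00: 08:00–12:15, 13:15–14:45, 15:00–17:00.
Carlos ∩ Aarav: 08:00–12:15, 13:15–14:45, 15:00–17:00.
Carlos ∩ Aarav ∩ Viktor: 13:15–14:15, 15:00–15:15.
Total common minutes: 60 + 15 = 75.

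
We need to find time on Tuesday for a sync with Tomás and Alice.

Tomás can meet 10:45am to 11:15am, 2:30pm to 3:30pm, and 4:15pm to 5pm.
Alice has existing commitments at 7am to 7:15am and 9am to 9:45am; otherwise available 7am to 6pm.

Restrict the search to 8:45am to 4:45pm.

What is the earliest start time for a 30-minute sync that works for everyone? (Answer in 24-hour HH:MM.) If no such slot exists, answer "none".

Alice free within 07:00–18:00: 07:15–09:00, 09:45–18:00.
Tomás ∩ Alice: 10:45–11:15, 14:30–15:30, 16:15–17:00.
Restricted to 08:45–16:45: 10:45–11:15, 14:30–15:30, 16:15–16:45.
Windows ≥ 30 min: 10:45–11:15, 14:30–15:30, 16:15–16:45.
Earliest such window starts at 10:45.

10:45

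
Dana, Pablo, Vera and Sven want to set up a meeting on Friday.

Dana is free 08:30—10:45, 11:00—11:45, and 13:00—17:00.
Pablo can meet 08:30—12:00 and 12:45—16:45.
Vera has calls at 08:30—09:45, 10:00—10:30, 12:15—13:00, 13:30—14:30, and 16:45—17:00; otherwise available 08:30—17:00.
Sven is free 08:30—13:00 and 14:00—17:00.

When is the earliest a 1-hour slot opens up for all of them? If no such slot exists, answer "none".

Vera free within 08:30–17:00: 09:45–10:00, 10:30–12:15, 13:00–13:30, 14:30–16:45.
Dana ∩ Pablo: 08:30–10:45, 11:00–11:45, 13:00–16:45.
Dana ∩ Pablo ∩ Vera: 09:45–10:00, 10:30–10:45, 11:00–11:45, 13:00–13:30, 14:30–16:45.
Dana ∩ Pablo ∩ Vera ∩ Sven: 09:45–10:00, 10:30–10:45, 11:00–11:45, 14:30–16:45.
Windows ≥ 60 min: 14:30–16:45.
Earliest such window starts at 14:30.

14:30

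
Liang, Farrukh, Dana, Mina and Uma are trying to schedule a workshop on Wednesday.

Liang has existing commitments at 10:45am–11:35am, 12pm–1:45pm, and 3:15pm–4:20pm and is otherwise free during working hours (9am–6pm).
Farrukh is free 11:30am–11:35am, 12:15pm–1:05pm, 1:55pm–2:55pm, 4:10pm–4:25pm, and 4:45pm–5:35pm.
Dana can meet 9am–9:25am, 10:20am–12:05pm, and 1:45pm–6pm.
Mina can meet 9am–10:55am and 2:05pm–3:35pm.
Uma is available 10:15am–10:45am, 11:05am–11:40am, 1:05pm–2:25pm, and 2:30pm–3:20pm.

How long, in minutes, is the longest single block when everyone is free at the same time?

25 minutes

Liang free within 09:00–18:00: 09:00–10:45, 11:35–12:00, 13:45–15:15, 16:20–18:00.
Liang ∩ Farrukh: 13:55–14:55, 16:20–16:25, 16:45–17:35.
Liang ∩ Farrukh ∩ Dana: 13:55–14:55, 16:20–16:25, 16:45–17:35.
Liang ∩ Farrukh ∩ Dana ∩ Mina: 14:05–14:55.
Liang ∩ Farrukh ∩ Dana ∩ Mina ∩ Uma: 14:05–14:25, 14:30–14:55.
Common window lengths: 20, 25 min; longest is 25.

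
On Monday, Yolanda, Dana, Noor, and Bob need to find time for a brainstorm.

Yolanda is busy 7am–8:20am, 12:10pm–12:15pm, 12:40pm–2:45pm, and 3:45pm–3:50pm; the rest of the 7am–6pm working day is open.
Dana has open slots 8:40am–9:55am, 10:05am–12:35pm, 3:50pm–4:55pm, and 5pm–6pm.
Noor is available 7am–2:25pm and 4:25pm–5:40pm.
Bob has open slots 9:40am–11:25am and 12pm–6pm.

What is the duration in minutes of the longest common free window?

80 minutes

Yolanda free within 07:00–18:00: 08:20–12:10, 12:15–12:40, 14:45–15:45, 15:50–18:00.
Yolanda ∩ Dana: 08:40–09:55, 10:05–12:10, 12:15–12:35, 15:50–16:55, 17:00–18:00.
Yolanda ∩ Dana ∩ Noor: 08:40–09:55, 10:05–12:10, 12:15–12:35, 16:25–16:55, 17:00–17:40.
Yolanda ∩ Dana ∩ Noor ∩ Bob: 09:40–09:55, 10:05–11:25, 12:00–12:10, 12:15–12:35, 16:25–16:55, 17:00–17:40.
Common window lengths: 15, 80, 10, 20, 30, 40 min; longest is 80.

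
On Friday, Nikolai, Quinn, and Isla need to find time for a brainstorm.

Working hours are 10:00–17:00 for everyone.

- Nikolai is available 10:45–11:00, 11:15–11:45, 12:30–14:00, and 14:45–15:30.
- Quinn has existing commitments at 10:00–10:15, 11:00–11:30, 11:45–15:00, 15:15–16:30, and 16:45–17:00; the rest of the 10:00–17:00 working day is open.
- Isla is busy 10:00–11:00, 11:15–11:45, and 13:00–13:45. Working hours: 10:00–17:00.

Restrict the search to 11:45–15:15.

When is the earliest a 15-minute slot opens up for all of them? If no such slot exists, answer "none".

15:00

Quinn free within 10:00–17:00: 10:15–11:00, 11:30–11:45, 15:00–15:15, 16:30–16:45.
Isla free within 10:00–17:00: 11:00–11:15, 11:45–13:00, 13:45–17:00.
Nikolai ∩ Quinn: 10:45–11:00, 11:30–11:45, 15:00–15:15.
Nikolai ∩ Quinn ∩ Isla: 15:00–15:15.
Restricted to 11:45–15:15: 15:00–15:15.
Windows ≥ 15 min: 15:00–15:15.
Earliest such window starts at 15:00.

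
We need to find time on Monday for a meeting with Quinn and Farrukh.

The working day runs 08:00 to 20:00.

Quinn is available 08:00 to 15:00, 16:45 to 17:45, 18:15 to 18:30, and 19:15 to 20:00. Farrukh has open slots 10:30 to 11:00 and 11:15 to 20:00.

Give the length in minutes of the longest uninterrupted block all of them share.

Quinn ∩ Farrukh: 10:30–11:00, 11:15–15:00, 16:45–17:45, 18:15–18:30, 19:15–20:00.
Common window lengths: 30, 225, 60, 15, 45 min; longest is 225.

225 minutes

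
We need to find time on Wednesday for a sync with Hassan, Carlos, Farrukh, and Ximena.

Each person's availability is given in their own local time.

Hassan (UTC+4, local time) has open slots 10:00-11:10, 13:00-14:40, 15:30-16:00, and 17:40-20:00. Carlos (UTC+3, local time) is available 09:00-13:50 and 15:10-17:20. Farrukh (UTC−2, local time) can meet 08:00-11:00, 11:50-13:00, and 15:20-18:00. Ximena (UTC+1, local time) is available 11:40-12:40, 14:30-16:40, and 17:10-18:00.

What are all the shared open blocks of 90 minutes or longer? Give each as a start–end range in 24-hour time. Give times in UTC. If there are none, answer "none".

Hassan → UTC: 06:00–07:10, 09:00–10:40, 11:30–12:00, 13:40–16:00.
Carlos → UTC: 06:00–10:50, 12:10–14:20.
Farrukh → UTC: 10:00–13:00, 13:50–15:00, 17:20–20:00.
Ximena → UTC: 10:40–11:40, 13:30–15:40, 16:10–17:00.
Hassan ∩ Carlos: 06:00–07:10, 09:00–10:40, 13:40–14:20.
Hassan ∩ Carlos ∩ Farrukh: 10:00–10:40, 13:50–14:20.
Hassan ∩ Carlos ∩ Farrukh ∩ Ximena: 13:50–14:20.
Windows ≥ 90 min: (none).

none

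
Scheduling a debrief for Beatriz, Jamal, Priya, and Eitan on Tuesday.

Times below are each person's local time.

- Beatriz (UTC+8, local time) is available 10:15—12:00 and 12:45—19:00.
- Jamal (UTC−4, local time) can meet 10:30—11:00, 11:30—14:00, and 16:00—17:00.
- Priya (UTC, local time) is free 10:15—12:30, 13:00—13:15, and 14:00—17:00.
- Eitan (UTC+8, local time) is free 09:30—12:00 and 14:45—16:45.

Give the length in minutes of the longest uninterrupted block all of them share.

Beatriz → UTC: 02:15–04:00, 04:45–11:00.
Jamal → UTC: 14:30–15:00, 15:30–18:00, 20:00–21:00.
Priya → UTC: 10:15–12:30, 13:00–13:15, 14:00–17:00.
Eitan → UTC: 01:30–04:00, 06:45–08:45.
Beatriz ∩ Jamal: (none).
Beatriz ∩ Jamal ∩ Priya: (none).
Beatriz ∩ Jamal ∩ Priya ∩ Eitan: (none).
No common window.

0 minutes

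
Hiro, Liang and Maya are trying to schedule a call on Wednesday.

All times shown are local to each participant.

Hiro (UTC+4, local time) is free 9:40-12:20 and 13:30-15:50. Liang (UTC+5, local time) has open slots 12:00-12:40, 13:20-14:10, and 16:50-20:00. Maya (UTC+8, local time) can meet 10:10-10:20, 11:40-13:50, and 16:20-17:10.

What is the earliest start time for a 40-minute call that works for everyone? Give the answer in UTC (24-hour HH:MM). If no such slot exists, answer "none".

Hiro → UTC: 05:40–08:20, 09:30–11:50.
Liang → UTC: 07:00–07:40, 08:20–09:10, 11:50–15:00.
Maya → UTC: 02:10–02:20, 03:40–05:50, 08:20–09:10.
Hiro ∩ Liang: 07:00–07:40.
Hiro ∩ Liang ∩ Maya: (none).
Windows ≥ 40 min: (none).

none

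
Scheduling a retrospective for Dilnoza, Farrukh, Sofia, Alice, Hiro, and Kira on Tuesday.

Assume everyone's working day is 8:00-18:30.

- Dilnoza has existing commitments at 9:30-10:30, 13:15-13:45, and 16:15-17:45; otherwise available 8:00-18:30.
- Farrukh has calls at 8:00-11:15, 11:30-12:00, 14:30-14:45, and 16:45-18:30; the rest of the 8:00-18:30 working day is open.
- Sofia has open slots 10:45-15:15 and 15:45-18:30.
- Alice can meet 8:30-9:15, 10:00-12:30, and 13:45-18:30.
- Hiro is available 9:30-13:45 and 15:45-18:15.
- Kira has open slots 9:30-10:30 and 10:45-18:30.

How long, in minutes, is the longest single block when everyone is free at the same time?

30 minutes

Dilnoza free within 08:00–18:30: 08:00–09:30, 10:30–13:15, 13:45–16:15, 17:45–18:30.
Farrukh free within 08:00–18:30: 11:15–11:30, 12:00–14:30, 14:45–16:45.
Dilnoza ∩ Farrukh: 11:15–11:30, 12:00–13:15, 13:45–14:30, 14:45–16:15.
Dilnoza ∩ Farrukh ∩ Sofia: 11:15–11:30, 12:00–13:15, 13:45–14:30, 14:45–15:15, 15:45–16:15.
Dilnoza ∩ Farrukh ∩ Sofia ∩ Alice: 11:15–11:30, 12:00–12:30, 13:45–14:30, 14:45–15:15, 15:45–16:15.
Dilnoza ∩ Farrukh ∩ Sofia ∩ Alice ∩ Hiro: 11:15–11:30, 12:00–12:30, 15:45–16:15.
Dilnoza ∩ Farrukh ∩ Sofia ∩ Alice ∩ Hiro ∩ Kira: 11:15–11:30, 12:00–12:30, 15:45–16:15.
Common window lengths: 15, 30, 30 min; longest is 30.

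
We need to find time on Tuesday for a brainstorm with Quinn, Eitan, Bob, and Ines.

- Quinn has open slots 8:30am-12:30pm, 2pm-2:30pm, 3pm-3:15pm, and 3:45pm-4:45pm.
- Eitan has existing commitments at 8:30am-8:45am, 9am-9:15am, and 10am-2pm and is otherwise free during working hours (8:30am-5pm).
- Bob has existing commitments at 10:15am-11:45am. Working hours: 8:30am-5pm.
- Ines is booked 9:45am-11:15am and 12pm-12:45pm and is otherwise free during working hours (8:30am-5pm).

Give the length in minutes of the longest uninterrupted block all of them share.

60 minutes

Eitan free within 08:30–17:00: 08:45–09:00, 09:15–10:00, 14:00–17:00.
Bob free within 08:30–17:00: 08:30–10:15, 11:45–17:00.
Ines free within 08:30–17:00: 08:30–09:45, 11:15–12:00, 12:45–17:00.
Quinn ∩ Eitan: 08:45–09:00, 09:15–10:00, 14:00–14:30, 15:00–15:15, 15:45–16:45.
Quinn ∩ Eitan ∩ Bob: 08:45–09:00, 09:15–10:00, 14:00–14:30, 15:00–15:15, 15:45–16:45.
Quinn ∩ Eitan ∩ Bob ∩ Ines: 08:45–09:00, 09:15–09:45, 14:00–14:30, 15:00–15:15, 15:45–16:45.
Common window lengths: 15, 30, 30, 15, 60 min; longest is 60.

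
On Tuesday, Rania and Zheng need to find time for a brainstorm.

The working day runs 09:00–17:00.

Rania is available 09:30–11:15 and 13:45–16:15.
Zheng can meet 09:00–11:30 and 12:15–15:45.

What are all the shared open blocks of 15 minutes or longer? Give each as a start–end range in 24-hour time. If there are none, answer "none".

09:30–11:15, 13:45–15:45

Rania ∩ Zheng: 09:30–11:15, 13:45–15:45.
Windows ≥ 15 min: 09:30–11:15, 13:45–15:45.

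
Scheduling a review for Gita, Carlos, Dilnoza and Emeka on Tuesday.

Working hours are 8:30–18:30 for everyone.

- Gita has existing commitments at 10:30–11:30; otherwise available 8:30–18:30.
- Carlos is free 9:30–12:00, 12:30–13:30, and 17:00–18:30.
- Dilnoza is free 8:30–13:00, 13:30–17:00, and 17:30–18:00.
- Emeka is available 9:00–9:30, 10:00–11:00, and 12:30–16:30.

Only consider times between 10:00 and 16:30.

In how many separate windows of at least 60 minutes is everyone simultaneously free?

Gita free within 08:30–18:30: 08:30–10:30, 11:30–18:30.
Gita ∩ Carlos: 09:30–10:30, 11:30–12:00, 12:30–13:30, 17:00–18:30.
Gita ∩ Carlos ∩ Dilnoza: 09:30–10:30, 11:30–12:00, 12:30–13:00, 17:30–18:00.
Gita ∩ Carlos ∩ Dilnoza ∩ Emeka: 10:00–10:30, 12:30–13:00.
Restricted to 10:00–16:30: 10:00–10:30, 12:30–13:00.
Windows ≥ 60 min: (none).
That's 0 windows.

0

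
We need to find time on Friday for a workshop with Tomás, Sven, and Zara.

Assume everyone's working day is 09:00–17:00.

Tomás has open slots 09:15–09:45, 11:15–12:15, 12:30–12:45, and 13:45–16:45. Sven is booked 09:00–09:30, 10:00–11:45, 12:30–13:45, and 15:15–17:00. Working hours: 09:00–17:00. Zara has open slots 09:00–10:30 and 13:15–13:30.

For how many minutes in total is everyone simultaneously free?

Sven free within 09:00–17:00: 09:30–10:00, 11:45–12:30, 13:45–15:15.
Tomás ∩ Sven: 09:30–09:45, 11:45–12:15, 13:45–15:15.
Tomás ∩ Sven ∩ Zara: 09:30–09:45.
Total common minutes: 15.

15 minutes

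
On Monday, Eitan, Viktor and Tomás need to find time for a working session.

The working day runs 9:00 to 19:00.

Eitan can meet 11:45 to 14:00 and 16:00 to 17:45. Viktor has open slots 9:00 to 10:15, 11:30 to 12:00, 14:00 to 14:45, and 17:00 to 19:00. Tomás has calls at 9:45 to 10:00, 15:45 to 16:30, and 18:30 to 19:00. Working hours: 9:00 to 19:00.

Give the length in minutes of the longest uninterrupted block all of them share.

45 minutes

Tomás free within 09:00–19:00: 09:00–09:45, 10:00–15:45, 16:30–18:30.
Eitan ∩ Viktor: 11:45–12:00, 17:00–17:45.
Eitan ∩ Viktor ∩ Tomás: 11:45–12:00, 17:00–17:45.
Common window lengths: 15, 45 min; longest is 45.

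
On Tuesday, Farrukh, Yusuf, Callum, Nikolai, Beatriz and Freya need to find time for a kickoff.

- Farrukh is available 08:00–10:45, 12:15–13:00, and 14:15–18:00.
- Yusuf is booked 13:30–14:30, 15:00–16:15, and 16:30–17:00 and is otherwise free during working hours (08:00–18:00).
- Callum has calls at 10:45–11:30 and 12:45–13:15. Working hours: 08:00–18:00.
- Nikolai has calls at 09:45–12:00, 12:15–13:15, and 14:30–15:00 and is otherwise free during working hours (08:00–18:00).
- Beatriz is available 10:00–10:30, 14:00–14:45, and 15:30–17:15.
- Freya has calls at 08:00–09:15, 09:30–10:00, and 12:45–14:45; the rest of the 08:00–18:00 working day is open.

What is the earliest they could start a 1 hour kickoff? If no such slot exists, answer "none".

Yusuf free within 08:00–18:00: 08:00–13:30, 14:30–15:00, 16:15–16:30, 17:00–18:00.
Callum free within 08:00–18:00: 08:00–10:45, 11:30–12:45, 13:15–18:00.
Nikolai free within 08:00–18:00: 08:00–09:45, 12:00–12:15, 13:15–14:30, 15:00–18:00.
Freya free within 08:00–18:00: 09:15–09:30, 10:00–12:45, 14:45–18:00.
Farrukh ∩ Yusuf: 08:00–10:45, 12:15–13:00, 14:30–15:00, 16:15–16:30, 17:00–18:00.
Farrukh ∩ Yusuf ∩ Callum: 08:00–10:45, 12:15–12:45, 14:30–15:00, 16:15–16:30, 17:00–18:00.
Farrukh ∩ Yusuf ∩ Callum ∩ Nikolai: 08:00–09:45, 16:15–16:30, 17:00–18:00.
Farrukh ∩ Yusuf ∩ Callum ∩ Nikolai ∩ Beatriz: 16:15–16:30, 17:00–17:15.
Farrukh ∩ Yusuf ∩ Callum ∩ Nikolai ∩ Beatriz ∩ Freya: 16:15–16:30, 17:00–17:15.
Windows ≥ 60 min: (none).

none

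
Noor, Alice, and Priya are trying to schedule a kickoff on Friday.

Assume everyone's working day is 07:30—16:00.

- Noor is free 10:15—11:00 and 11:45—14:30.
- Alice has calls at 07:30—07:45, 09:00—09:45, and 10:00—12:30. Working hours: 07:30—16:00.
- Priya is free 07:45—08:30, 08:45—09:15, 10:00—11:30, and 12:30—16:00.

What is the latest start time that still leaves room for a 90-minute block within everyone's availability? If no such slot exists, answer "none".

Alice free within 07:30–16:00: 07:45–09:00, 09:45–10:00, 12:30–16:00.
Noor ∩ Alice: 12:30–14:30.
Noor ∩ Alice ∩ Priya: 12:30–14:30.
Windows ≥ 90 min: 12:30–14:30.
Latest start in the last window 12:30–14:30 is 14:30 − 90 min = 13:00.

13:00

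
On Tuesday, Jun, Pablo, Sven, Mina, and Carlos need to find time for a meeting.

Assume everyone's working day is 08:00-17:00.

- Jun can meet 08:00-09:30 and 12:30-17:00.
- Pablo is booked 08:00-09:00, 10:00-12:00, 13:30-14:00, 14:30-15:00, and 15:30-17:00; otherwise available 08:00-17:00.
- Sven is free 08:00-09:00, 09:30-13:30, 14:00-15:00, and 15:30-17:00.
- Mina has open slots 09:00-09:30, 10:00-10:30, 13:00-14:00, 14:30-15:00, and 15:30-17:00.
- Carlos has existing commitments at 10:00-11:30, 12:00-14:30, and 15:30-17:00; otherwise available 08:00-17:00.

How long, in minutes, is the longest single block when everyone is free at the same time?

0 minutes

Pablo free within 08:00–17:00: 09:00–10:00, 12:00–13:30, 14:00–14:30, 15:00–15:30.
Carlos free within 08:00–17:00: 08:00–10:00, 11:30–12:00, 14:30–15:30.
Jun ∩ Pablo: 09:00–09:30, 12:30–13:30, 14:00–14:30, 15:00–15:30.
Jun ∩ Pablo ∩ Sven: 12:30–13:30, 14:00–14:30.
Jun ∩ Pablo ∩ Sven ∩ Mina: 13:00–13:30.
Jun ∩ Pablo ∩ Sven ∩ Mina ∩ Carlos: (none).
No common window.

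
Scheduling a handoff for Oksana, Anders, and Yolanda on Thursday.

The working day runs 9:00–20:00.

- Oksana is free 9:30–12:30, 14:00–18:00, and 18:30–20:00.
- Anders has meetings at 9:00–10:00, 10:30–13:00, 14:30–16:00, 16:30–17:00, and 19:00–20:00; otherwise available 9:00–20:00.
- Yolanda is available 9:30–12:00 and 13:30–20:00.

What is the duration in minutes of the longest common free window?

60 minutes

Anders free within 09:00–20:00: 10:00–10:30, 13:00–14:30, 16:00–16:30, 17:00–19:00.
Oksana ∩ Anders: 10:00–10:30, 14:00–14:30, 16:00–16:30, 17:00–18:00, 18:30–19:00.
Oksana ∩ Anders ∩ Yolanda: 10:00–10:30, 14:00–14:30, 16:00–16:30, 17:00–18:00, 18:30–19:00.
Common window lengths: 30, 30, 30, 60, 30 min; longest is 60.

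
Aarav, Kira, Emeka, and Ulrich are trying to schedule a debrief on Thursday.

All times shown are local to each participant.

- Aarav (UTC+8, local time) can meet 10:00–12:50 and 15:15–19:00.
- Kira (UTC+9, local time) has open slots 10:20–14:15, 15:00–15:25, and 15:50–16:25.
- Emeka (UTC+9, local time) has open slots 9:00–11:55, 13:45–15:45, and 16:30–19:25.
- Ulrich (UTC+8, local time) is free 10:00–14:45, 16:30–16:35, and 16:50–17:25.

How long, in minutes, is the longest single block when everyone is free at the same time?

Aarav → UTC: 02:00–04:50, 07:15–11:00.
Kira → UTC: 01:20–05:15, 06:00–06:25, 06:50–07:25.
Emeka → UTC: 00:00–02:55, 04:45–06:45, 07:30–10:25.
Ulrich → UTC: 02:00–06:45, 08:30–08:35, 08:50–09:25.
Aarav ∩ Kira: 02:00–04:50, 07:15–07:25.
Aarav ∩ Kira ∩ Emeka: 02:00–02:55, 04:45–04:50.
Aarav ∩ Kira ∩ Emeka ∩ Ulrich: 02:00–02:55, 04:45–04:50.
Common window lengths: 55, 5 min; longest is 55.

55 minutes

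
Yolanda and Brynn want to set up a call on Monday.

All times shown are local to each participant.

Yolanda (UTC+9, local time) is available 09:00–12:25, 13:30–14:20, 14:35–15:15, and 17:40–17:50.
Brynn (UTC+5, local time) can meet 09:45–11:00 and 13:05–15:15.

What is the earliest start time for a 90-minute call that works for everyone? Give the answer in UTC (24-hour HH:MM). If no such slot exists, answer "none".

Yolanda → UTC: 00:00–03:25, 04:30–05:20, 05:35–06:15, 08:40–08:50.
Brynn → UTC: 04:45–06:00, 08:05–10:15.
Yolanda ∩ Brynn: 04:45–05:20, 05:35–06:00, 08:40–08:50.
Windows ≥ 90 min: (none).

none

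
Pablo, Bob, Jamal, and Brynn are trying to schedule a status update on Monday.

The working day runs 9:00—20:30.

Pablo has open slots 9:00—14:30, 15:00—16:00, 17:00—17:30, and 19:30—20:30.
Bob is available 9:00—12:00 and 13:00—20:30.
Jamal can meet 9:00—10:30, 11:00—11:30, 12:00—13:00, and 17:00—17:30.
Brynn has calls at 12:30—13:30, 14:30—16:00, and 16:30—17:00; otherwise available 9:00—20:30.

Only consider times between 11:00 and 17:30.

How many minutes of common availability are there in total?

60 minutes

Brynn free within 09:00–20:30: 09:00–12:30, 13:30–14:30, 16:00–16:30, 17:00–20:30.
Pablo ∩ Bob: 09:00–12:00, 13:00–14:30, 15:00–16:00, 17:00–17:30, 19:30–20:30.
Pablo ∩ Bob ∩ Jamal: 09:00–10:30, 11:00–11:30, 17:00–17:30.
Pablo ∩ Bob ∩ Jamal ∩ Brynn: 09:00–10:30, 11:00–11:30, 17:00–17:30.
Restricted to 11:00–17:30: 11:00–11:30, 17:00–17:30.
Total common minutes: 30 + 30 = 60.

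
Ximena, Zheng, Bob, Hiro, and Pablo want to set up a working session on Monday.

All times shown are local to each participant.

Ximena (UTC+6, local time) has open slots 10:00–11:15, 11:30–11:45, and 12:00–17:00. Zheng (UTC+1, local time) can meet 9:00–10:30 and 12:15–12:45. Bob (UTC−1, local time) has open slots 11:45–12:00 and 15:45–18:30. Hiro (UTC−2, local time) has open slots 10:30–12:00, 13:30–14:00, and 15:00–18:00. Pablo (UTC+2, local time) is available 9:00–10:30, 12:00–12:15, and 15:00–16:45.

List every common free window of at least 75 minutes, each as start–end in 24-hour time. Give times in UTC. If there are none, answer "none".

none

Ximena → UTC: 04:00–05:15, 05:30–05:45, 06:00–11:00.
Zheng → UTC: 08:00–09:30, 11:15–11:45.
Bob → UTC: 12:45–13:00, 16:45–19:30.
Hiro → UTC: 12:30–14:00, 15:30–16:00, 17:00–20:00.
Pablo → UTC: 07:00–08:30, 10:00–10:15, 13:00–14:45.
Ximena ∩ Zheng: 08:00–09:30.
Ximena ∩ Zheng ∩ Bob: (none).
Ximena ∩ Zheng ∩ Bob ∩ Hiro: (none).
Ximena ∩ Zheng ∩ Bob ∩ Hiro ∩ Pablo: (none).
Windows ≥ 75 min: (none).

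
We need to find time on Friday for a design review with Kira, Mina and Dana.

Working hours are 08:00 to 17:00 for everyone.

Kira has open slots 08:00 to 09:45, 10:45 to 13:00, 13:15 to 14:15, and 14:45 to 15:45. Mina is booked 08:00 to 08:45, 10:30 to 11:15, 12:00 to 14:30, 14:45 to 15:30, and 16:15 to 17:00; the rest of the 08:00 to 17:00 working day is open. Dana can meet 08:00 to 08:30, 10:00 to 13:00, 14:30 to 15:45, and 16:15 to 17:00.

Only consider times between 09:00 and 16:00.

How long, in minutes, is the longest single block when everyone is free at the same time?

45 minutes

Mina free within 08:00–17:00: 08:45–10:30, 11:15–12:00, 14:30–14:45, 15:30–16:15.
Kira ∩ Mina: 08:45–09:45, 11:15–12:00, 15:30–15:45.
Kira ∩ Mina ∩ Dana: 11:15–12:00, 15:30–15:45.
Restricted to 09:00–16:00: 11:15–12:00, 15:30–15:45.
Common window lengths: 45, 15 min; longest is 45.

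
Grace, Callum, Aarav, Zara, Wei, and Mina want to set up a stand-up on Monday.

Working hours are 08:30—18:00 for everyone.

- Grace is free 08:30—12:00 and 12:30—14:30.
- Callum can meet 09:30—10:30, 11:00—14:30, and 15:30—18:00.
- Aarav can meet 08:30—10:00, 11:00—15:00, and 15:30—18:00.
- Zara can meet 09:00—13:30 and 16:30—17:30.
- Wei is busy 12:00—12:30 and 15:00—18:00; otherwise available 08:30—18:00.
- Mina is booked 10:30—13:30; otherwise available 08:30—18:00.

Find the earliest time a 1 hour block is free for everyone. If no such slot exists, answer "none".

none

Wei free within 08:30–18:00: 08:30–12:00, 12:30–15:00.
Mina free within 08:30–18:00: 08:30–10:30, 13:30–18:00.
Grace ∩ Callum: 09:30–10:30, 11:00–12:00, 12:30–14:30.
Grace ∩ Callum ∩ Aarav: 09:30–10:00, 11:00–12:00, 12:30–14:30.
Grace ∩ Callum ∩ Aarav ∩ Zara: 09:30–10:00, 11:00–12:00, 12:30–13:30.
Grace ∩ Callum ∩ Aarav ∩ Zara ∩ Wei: 09:30–10:00, 11:00–12:00, 12:30–13:30.
Grace ∩ Callum ∩ Aarav ∩ Zara ∩ Wei ∩ Mina: 09:30–10:00.
Windows ≥ 60 min: (none).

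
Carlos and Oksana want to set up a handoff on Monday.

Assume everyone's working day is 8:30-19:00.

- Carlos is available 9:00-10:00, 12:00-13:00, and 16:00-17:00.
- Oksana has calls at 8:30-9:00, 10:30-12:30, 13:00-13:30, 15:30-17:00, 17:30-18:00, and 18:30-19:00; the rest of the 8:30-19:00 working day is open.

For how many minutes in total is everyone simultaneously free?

90 minutes

Oksana free within 08:30–19:00: 09:00–10:30, 12:30–13:00, 13:30–15:30, 17:00–17:30, 18:00–18:30.
Carlos ∩ Oksana: 09:00–10:00, 12:30–13:00.
Total common minutes: 60 + 30 = 90.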